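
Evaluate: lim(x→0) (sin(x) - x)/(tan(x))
This is a 0/0 indeterminate form.

Apply L'Hôpital's rule: differentiate numerator and denominator separately.
  f(x) = -x + sin(x)   ⇒   f'(x) = cos(x) - 1
  g(x) = tan(x)   ⇒   g'(x) = tan(x)^2 + 1
  lim(x→0) f'(x)/g'(x) = lim(x→0) (cos(x) - 1)/(tan(x)^2 + 1)
  = 0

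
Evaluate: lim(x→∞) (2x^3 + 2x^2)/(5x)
This is an ∞/∞ indeterminate form.

Apply L'Hôpital's rule: differentiate numerator and denominator separately.
  f(x) = 2·x^3 + 2·x^2   ⇒   f'(x) = 6·x^2 + 4·x
  g(x) = 5·x   ⇒   g'(x) = 5
  lim(x→∞) f'(x)/g'(x) = lim(x→∞) (6·x^2 + 4·x)/(5)
  = ∞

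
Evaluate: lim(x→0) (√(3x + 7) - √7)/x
This is a standard limit.

Factor or rationalize the expression:
  lim(x→0) (√(3x + 7) - √7)/x = 3·sqrt(7)/14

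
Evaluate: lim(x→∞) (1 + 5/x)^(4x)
This is an exponential indeterminate form.

For exponential indeterminate forms, take the natural log:
  Let L = lim(x→∞) (1 + 5/x)^(4x)
  Then ln(L) = lim(x→∞) [exponent × ln(base)]
  Evaluate using L'Hôpital or standard limits, then exponentiate.
  L = e^(20)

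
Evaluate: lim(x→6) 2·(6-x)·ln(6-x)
This is a 0·∞ indeterminate form.

Rewrite 0·∞ as a quotient (0/0 or ∞/∞ form), then apply L'Hôpital's rule:
  lim(x→6) 2·(6-x)·ln(6-x) = 0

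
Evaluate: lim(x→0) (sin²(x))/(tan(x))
This is a 0/0 indeterminate form.

Apply L'Hôpital's rule: differentiate numerator and denominator separately.
  f(x) = sin(x)^2   ⇒   f'(x) = 2·sin(x)·cos(x)
  g(x) = tan(x)   ⇒   g'(x) = tan(x)^2 + 1
  lim(x→0) f'(x)/g'(x) = lim(x→0) (2·sin(x)·cos(x))/(tan(x)^2 + 1)
  = 0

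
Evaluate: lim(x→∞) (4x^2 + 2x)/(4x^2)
This is an ∞/∞ indeterminate form.

Apply L'Hôpital's rule: differentiate numerator and denominator separately.
  f(x) = 4·x^2 + 2·x   ⇒   f'(x) = 8·x + 2
  g(x) = 4·x^2   ⇒   g'(x) = 8·x
  lim(x→∞) f'(x)/g'(x) = lim(x→∞) (8·x + 2)/(8·x)
  = 1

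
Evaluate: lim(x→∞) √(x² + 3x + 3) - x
This is an ∞-∞ indeterminate form.

Combine fractions or rationalize to convert ∞-∞ to 0/0 form:
  lim(x→∞) √(x² + 3x + 3) - x = 3/2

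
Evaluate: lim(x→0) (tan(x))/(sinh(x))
This is a 0/0 indeterminate form.

Apply L'Hôpital's rule: differentiate numerator and denominator separately.
  f(x) = tan(x)   ⇒   f'(x) = tan(x)^2 + 1
  g(x) = sinh(x)   ⇒   g'(x) = cosh(x)
  lim(x→0) f'(x)/g'(x) = lim(x→0) (tan(x)^2 + 1)/(cosh(x))
  = 1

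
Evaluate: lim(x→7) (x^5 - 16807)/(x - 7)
This is a standard limit.

Factor or rationalize the expression:
  lim(x→7) (x^5 - 16807)/(x - 7) = 12005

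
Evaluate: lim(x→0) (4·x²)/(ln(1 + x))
This is a 0/0 indeterminate form.

Apply L'Hôpital's rule: differentiate numerator and denominator separately.
  f(x) = 4·x^2   ⇒   f'(x) = 8·x
  g(x) = ln(x + 1)   ⇒   g'(x) = 1/(x + 1)
  lim(x→0) f'(x)/g'(x) = lim(x→0) (8·x)/(1/(x + 1))
  = 0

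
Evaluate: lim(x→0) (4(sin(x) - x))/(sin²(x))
This is a 0/0 indeterminate form.

Apply L'Hôpital's rule: differentiate numerator and denominator separately.
  f(x) = -4·x + 4·sin(x)   ⇒   f'(x) = 4·cos(x) - 4
  g(x) = sin(x)^2   ⇒   g'(x) = 2·sin(x)·cos(x)
  lim(x→0) f'(x)/g'(x) = lim(x→0) (4·cos(x) - 4)/(2·sin(x)·cos(x))
  = 0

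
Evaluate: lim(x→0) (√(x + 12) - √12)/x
This is a standard limit.

Factor or rationalize the expression:
  lim(x→0) (√(x + 12) - √12)/x = sqrt(3)/12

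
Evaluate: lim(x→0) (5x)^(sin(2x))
This is an exponential indeterminate form.

For exponential indeterminate forms, take the natural log:
  Let L = lim(x→0) (5x)^(sin(2x))
  Then ln(L) = lim(x→0) [exponent × ln(base)]
  Evaluate using L'Hôpital or standard limits, then exponentiate.
  L = 1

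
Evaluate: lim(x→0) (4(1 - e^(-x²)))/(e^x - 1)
This is a 0/0 indeterminate form.

Apply L'Hôpital's rule: differentiate numerator and denominator separately.
  f(x) = 4 - 4·e^(-x^2)   ⇒   f'(x) = 8·x·e^(-x^2)
  g(x) = e^(x) - 1   ⇒   g'(x) = e^(x)
  lim(x→0) f'(x)/g'(x) = lim(x→0) (8·x·e^(-x^2))/(e^(x))
  = 0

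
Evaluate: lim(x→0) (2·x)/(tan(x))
This is a 0/0 indeterminate form.

Apply L'Hôpital's rule: differentiate numerator and denominator separately.
  f(x) = 2·x   ⇒   f'(x) = 2
  g(x) = tan(x)   ⇒   g'(x) = tan(x)^2 + 1
  lim(x→0) f'(x)/g'(x) = lim(x→0) (2)/(tan(x)^2 + 1)
  = 2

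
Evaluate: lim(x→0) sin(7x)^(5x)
This is an exponential indeterminate form.

For exponential indeterminate forms, take the natural log:
  Let L = lim(x→0) sin(7x)^(5x)
  Then ln(L) = lim(x→0) [exponent × ln(base)]
  Evaluate using L'Hôpital or standard limits, then exponentiate.
  L = 1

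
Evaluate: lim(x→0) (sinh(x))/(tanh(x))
This is a 0/0 indeterminate form.

Apply L'Hôpital's rule: differentiate numerator and denominator separately.
  f(x) = sinh(x)   ⇒   f'(x) = cosh(x)
  g(x) = tanh(x)   ⇒   g'(x) = 1 - tanh(x)^2
  lim(x→0) f'(x)/g'(x) = lim(x→0) (cosh(x))/(1 - tanh(x)^2)
  = 1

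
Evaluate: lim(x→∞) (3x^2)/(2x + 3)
This is an ∞/∞ indeterminate form.

Apply L'Hôpital's rule: differentiate numerator and denominator separately.
  f(x) = 3·x^2   ⇒   f'(x) = 6·x
  g(x) = 2·x + 3   ⇒   g'(x) = 2
  lim(x→∞) f'(x)/g'(x) = lim(x→∞) (6·x)/(2)
  = ∞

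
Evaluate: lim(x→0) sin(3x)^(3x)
This is an exponential indeterminate form.

For exponential indeterminate forms, take the natural log:
  Let L = lim(x→0) sin(3x)^(3x)
  Then ln(L) = lim(x→0) [exponent × ln(base)]
  Evaluate using L'Hôpital or standard limits, then exponentiate.
  L = 1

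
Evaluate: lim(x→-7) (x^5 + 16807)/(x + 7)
This is a standard limit.

Factor or rationalize the expression:
  lim(x→-7) (x^5 + 16807)/(x + 7) = 12005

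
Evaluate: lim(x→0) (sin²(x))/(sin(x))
This is a 0/0 indeterminate form.

Apply L'Hôpital's rule: differentiate numerator and denominator separately.
  f(x) = sin(x)^2   ⇒   f'(x) = 2·sin(x)·cos(x)
  g(x) = sin(x)   ⇒   g'(x) = cos(x)
  lim(x→0) f'(x)/g'(x) = lim(x→0) (2·sin(x)·cos(x))/(cos(x))
  = 0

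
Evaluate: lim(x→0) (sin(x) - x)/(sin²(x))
This is a 0/0 indeterminate form.

Apply L'Hôpital's rule: differentiate numerator and denominator separately.
  f(x) = -x + sin(x)   ⇒   f'(x) = cos(x) - 1
  g(x) = sin(x)^2   ⇒   g'(x) = 2·sin(x)·cos(x)
  lim(x→0) f'(x)/g'(x) = lim(x→0) (cos(x) - 1)/(2·sin(x)·cos(x))
  = 0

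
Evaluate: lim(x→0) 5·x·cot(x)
This is a 0·∞ indeterminate form.

Rewrite 0·∞ as a quotient (0/0 or ∞/∞ form), then apply L'Hôpital's rule:
  lim(x→0) 5·x·cot(x) = 5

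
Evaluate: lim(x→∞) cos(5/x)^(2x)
This is an exponential indeterminate form.

For exponential indeterminate forms, take the natural log:
  Let L = lim(x→∞) cos(5/x)^(2x)
  Then ln(L) = lim(x→∞) [exponent × ln(base)]
  Evaluate using L'Hôpital or standard limits, then exponentiate.
  L = 1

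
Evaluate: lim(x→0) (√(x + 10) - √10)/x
This is a standard limit.

Factor or rationalize the expression:
  lim(x→0) (√(x + 10) - √10)/x = sqrt(10)/20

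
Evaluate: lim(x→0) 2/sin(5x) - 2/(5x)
This is an ∞-∞ indeterminate form.

Combine fractions or rationalize to convert ∞-∞ to 0/0 form:
  lim(x→0) 2/sin(5x) - 2/(5x) = 0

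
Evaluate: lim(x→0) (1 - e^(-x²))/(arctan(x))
This is a 0/0 indeterminate form.

Apply L'Hôpital's rule: differentiate numerator and denominator separately.
  f(x) = 1 - e^(-x^2)   ⇒   f'(x) = 2·x·e^(-x^2)
  g(x) = atan(x)   ⇒   g'(x) = 1/(x^2 + 1)
  lim(x→0) f'(x)/g'(x) = lim(x→0) (2·x·e^(-x^2))/(1/(x^2 + 1))
  = 0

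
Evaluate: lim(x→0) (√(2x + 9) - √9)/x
This is a standard limit.

Factor or rationalize the expression:
  lim(x→0) (√(2x + 9) - √9)/x = 1/3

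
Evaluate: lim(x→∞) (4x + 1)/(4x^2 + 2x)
This is an ∞/∞ indeterminate form.

Apply L'Hôpital's rule: differentiate numerator and denominator separately.
  f(x) = 4·x + 1   ⇒   f'(x) = 4
  g(x) = 4·x^2 + 2·x   ⇒   g'(x) = 8·x + 2
  lim(x→∞) f'(x)/g'(x) = lim(x→∞) (4)/(8·x + 2)
  = 0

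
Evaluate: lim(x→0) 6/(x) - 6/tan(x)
This is an ∞-∞ indeterminate form.

Combine fractions or rationalize to convert ∞-∞ to 0/0 form:
  lim(x→0) 6/(x) - 6/tan(x) = 0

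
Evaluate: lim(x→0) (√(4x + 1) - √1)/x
This is a standard limit.

Factor or rationalize the expression:
  lim(x→0) (√(4x + 1) - √1)/x = 2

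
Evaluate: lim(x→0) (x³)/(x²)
This is a 0/0 indeterminate form.

Apply L'Hôpital's rule: differentiate numerator and denominator separately.
  f(x) = x^3   ⇒   f'(x) = 3·x^2
  g(x) = x^2   ⇒   g'(x) = 2·x
  lim(x→0) f'(x)/g'(x) = lim(x→0) (3·x^2)/(2·x)
  = 0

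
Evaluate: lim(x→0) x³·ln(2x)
This is a 0·∞ indeterminate form.

Rewrite 0·∞ as a quotient (0/0 or ∞/∞ form), then apply L'Hôpital's rule:
  lim(x→0) x³·ln(2x) = 0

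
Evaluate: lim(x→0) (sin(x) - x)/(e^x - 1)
This is a 0/0 indeterminate form.

Apply L'Hôpital's rule: differentiate numerator and denominator separately.
  f(x) = -x + sin(x)   ⇒   f'(x) = cos(x) - 1
  g(x) = e^(x) - 1   ⇒   g'(x) = e^(x)
  lim(x→0) f'(x)/g'(x) = lim(x→0) (cos(x) - 1)/(e^(x))
  = 0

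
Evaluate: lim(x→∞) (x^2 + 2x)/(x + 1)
This is an ∞/∞ indeterminate form.

Apply L'Hôpital's rule: differentiate numerator and denominator separately.
  f(x) = x^2 + 2·x   ⇒   f'(x) = 2·x + 2
  g(x) = x + 1   ⇒   g'(x) = 1
  lim(x→∞) f'(x)/g'(x) = lim(x→∞) (2·x + 2)/(1)
  = ∞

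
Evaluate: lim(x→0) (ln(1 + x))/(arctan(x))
This is a 0/0 indeterminate form.

Apply L'Hôpital's rule: differentiate numerator and denominator separately.
  f(x) = ln(x + 1)   ⇒   f'(x) = 1/(x + 1)
  g(x) = atan(x)   ⇒   g'(x) = 1/(x^2 + 1)
  lim(x→0) f'(x)/g'(x) = lim(x→0) (1/(x + 1))/(1/(x^2 + 1))
  = 1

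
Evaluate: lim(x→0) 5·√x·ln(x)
This is a 0·∞ indeterminate form.

Rewrite 0·∞ as a quotient (0/0 or ∞/∞ form), then apply L'Hôpital's rule:
  lim(x→0) 5·√x·ln(x) = 0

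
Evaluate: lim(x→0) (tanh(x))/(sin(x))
This is a 0/0 indeterminate form.

Apply L'Hôpital's rule: differentiate numerator and denominator separately.
  f(x) = tanh(x)   ⇒   f'(x) = 1 - tanh(x)^2
  g(x) = sin(x)   ⇒   g'(x) = cos(x)
  lim(x→0) f'(x)/g'(x) = lim(x→0) (1 - tanh(x)^2)/(cos(x))
  = 1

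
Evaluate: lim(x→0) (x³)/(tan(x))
This is a 0/0 indeterminate form.

Apply L'Hôpital's rule: differentiate numerator and denominator separately.
  f(x) = x^3   ⇒   f'(x) = 3·x^2
  g(x) = tan(x)   ⇒   g'(x) = tan(x)^2 + 1
  lim(x→0) f'(x)/g'(x) = lim(x→0) (3·x^2)/(tan(x)^2 + 1)
  = 0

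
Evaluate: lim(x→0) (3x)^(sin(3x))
This is an exponential indeterminate form.

For exponential indeterminate forms, take the natural log:
  Let L = lim(x→0) (3x)^(sin(3x))
  Then ln(L) = lim(x→0) [exponent × ln(base)]
  Evaluate using L'Hôpital or standard limits, then exponentiate.
  L = 1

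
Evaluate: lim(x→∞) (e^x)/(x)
This is an ∞/∞ indeterminate form.

Apply L'Hôpital's rule: differentiate numerator and denominator separately.
  f(x) = e^(x)   ⇒   f'(x) = e^(x)
  g(x) = x   ⇒   g'(x) = 1
  lim(x→∞) f'(x)/g'(x) = lim(x→∞) (e^(x))/(1)
  = ∞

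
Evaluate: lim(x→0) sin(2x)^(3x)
This is an exponential indeterminate form.

For exponential indeterminate forms, take the natural log:
  Let L = lim(x→0) sin(2x)^(3x)
  Then ln(L) = lim(x→0) [exponent × ln(base)]
  Evaluate using L'Hôpital or standard limits, then exponentiate.
  L = 1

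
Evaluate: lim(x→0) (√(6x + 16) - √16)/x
This is a standard limit.

Factor or rationalize the expression:
  lim(x→0) (√(6x + 16) - √16)/x = 3/4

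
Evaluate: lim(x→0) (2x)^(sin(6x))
This is an exponential indeterminate form.

For exponential indeterminate forms, take the natural log:
  Let L = lim(x→0) (2x)^(sin(6x))
  Then ln(L) = lim(x→0) [exponent × ln(base)]
  Evaluate using L'Hôpital or standard limits, then exponentiate.
  L = 1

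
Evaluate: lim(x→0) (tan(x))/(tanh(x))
This is a 0/0 indeterminate form.

Apply L'Hôpital's rule: differentiate numerator and denominator separately.
  f(x) = tan(x)   ⇒   f'(x) = tan(x)^2 + 1
  g(x) = tanh(x)   ⇒   g'(x) = 1 - tanh(x)^2
  lim(x→0) f'(x)/g'(x) = lim(x→0) (tan(x)^2 + 1)/(1 - tanh(x)^2)
  = 1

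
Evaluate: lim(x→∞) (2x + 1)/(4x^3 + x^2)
This is an ∞/∞ indeterminate form.

Apply L'Hôpital's rule: differentiate numerator and denominator separately.
  f(x) = 2·x + 1   ⇒   f'(x) = 2
  g(x) = 4·x^3 + x^2   ⇒   g'(x) = 12·x^2 + 2·x
  lim(x→∞) f'(x)/g'(x) = lim(x→∞) (2)/(12·x^2 + 2·x)
  = 0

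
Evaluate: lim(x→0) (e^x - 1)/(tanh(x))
This is a 0/0 indeterminate form.

Apply L'Hôpital's rule: differentiate numerator and denominator separately.
  f(x) = e^(x) - 1   ⇒   f'(x) = e^(x)
  g(x) = tanh(x)   ⇒   g'(x) = 1 - tanh(x)^2
  lim(x→0) f'(x)/g'(x) = lim(x→0) (e^(x))/(1 - tanh(x)^2)
  = 1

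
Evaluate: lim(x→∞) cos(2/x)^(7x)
This is an exponential indeterminate form.

For exponential indeterminate forms, take the natural log:
  Let L = lim(x→∞) cos(2/x)^(7x)
  Then ln(L) = lim(x→∞) [exponent × ln(base)]
  Evaluate using L'Hôpital or standard limits, then exponentiate.
  L = 1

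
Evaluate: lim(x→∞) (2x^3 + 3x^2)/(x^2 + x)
This is an ∞/∞ indeterminate form.

Apply L'Hôpital's rule: differentiate numerator and denominator separately.
  f(x) = 2·x^3 + 3·x^2   ⇒   f'(x) = 6·x^2 + 6·x
  g(x) = x^2 + x   ⇒   g'(x) = 2·x + 1
  lim(x→∞) f'(x)/g'(x) = lim(x→∞) (6·x^2 + 6·x)/(2·x + 1)
  = ∞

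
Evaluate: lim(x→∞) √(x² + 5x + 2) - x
This is an ∞-∞ indeterminate form.

Combine fractions or rationalize to convert ∞-∞ to 0/0 form:
  lim(x→∞) √(x² + 5x + 2) - x = 5/2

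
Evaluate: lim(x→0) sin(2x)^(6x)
This is an exponential indeterminate form.

For exponential indeterminate forms, take the natural log:
  Let L = lim(x→0) sin(2x)^(6x)
  Then ln(L) = lim(x→0) [exponent × ln(base)]
  Evaluate using L'Hôpital or standard limits, then exponentiate.
  L = 1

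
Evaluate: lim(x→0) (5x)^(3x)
This is an exponential indeterminate form.

For exponential indeterminate forms, take the natural log:
  Let L = lim(x→0) (5x)^(3x)
  Then ln(L) = lim(x→0) [exponent × ln(base)]
  Evaluate using L'Hôpital or standard limits, then exponentiate.
  L = 1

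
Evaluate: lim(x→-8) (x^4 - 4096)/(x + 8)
This is a standard limit.

Factor or rationalize the expression:
  lim(x→-8) (x^4 - 4096)/(x + 8) = -2048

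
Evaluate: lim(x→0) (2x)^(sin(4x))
This is an exponential indeterminate form.

For exponential indeterminate forms, take the natural log:
  Let L = lim(x→0) (2x)^(sin(4x))
  Then ln(L) = lim(x→0) [exponent × ln(base)]
  Evaluate using L'Hôpital or standard limits, then exponentiate.
  L = 1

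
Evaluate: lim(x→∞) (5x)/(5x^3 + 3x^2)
This is an ∞/∞ indeterminate form.

Apply L'Hôpital's rule: differentiate numerator and denominator separately.
  f(x) = 5·x   ⇒   f'(x) = 5
  g(x) = 5·x^3 + 3·x^2   ⇒   g'(x) = 15·x^2 + 6·x
  lim(x→∞) f'(x)/g'(x) = lim(x→∞) (5)/(15·x^2 + 6·x)
  = 0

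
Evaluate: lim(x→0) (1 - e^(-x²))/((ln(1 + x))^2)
This is a 0/0 indeterminate form.

Apply L'Hôpital's rule: differentiate numerator and denominator separately.
  f(x) = 1 - e^(-x^2)   ⇒   f'(x) = 2·x·e^(-x^2)
  g(x) = ln(x + 1)^2   ⇒   g'(x) = 2·ln(x + 1)/(x + 1)
  lim(x→0) f'(x)/g'(x) = lim(x→0) (2·x·e^(-x^2))/(2·ln(x + 1)/(x + 1))
  = 1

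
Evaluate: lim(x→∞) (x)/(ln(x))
This is an ∞/∞ indeterminate form.

Apply L'Hôpital's rule: differentiate numerator and denominator separately.
  f(x) = x   ⇒   f'(x) = 1
  g(x) = ln(x)   ⇒   g'(x) = 1/x
  lim(x→∞) f'(x)/g'(x) = lim(x→∞) (1)/(1/x)
  = ∞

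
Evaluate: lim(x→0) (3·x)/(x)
This is a 0/0 indeterminate form.

Apply L'Hôpital's rule: differentiate numerator and denominator separately.
  f(x) = 3·x   ⇒   f'(x) = 3
  g(x) = x   ⇒   g'(x) = 1
  lim(x→0) f'(x)/g'(x) = lim(x→0) (3)/(1)
  = 3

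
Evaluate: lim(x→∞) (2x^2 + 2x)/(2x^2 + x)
This is an ∞/∞ indeterminate form.

Apply L'Hôpital's rule: differentiate numerator and denominator separately.
  f(x) = 2·x^2 + 2·x   ⇒   f'(x) = 4·x + 2
  g(x) = 2·x^2 + x   ⇒   g'(x) = 4·x + 1
  lim(x→∞) f'(x)/g'(x) = lim(x→∞) (4·x + 2)/(4·x + 1)
  = 1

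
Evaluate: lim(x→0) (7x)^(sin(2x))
This is an exponential indeterminate form.

For exponential indeterminate forms, take the natural log:
  Let L = lim(x→0) (7x)^(sin(2x))
  Then ln(L) = lim(x→0) [exponent × ln(base)]
  Evaluate using L'Hôpital or standard limits, then exponentiate.
  L = 1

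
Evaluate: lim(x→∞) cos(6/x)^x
This is an exponential indeterminate form.

For exponential indeterminate forms, take the natural log:
  Let L = lim(x→∞) cos(6/x)^x
  Then ln(L) = lim(x→∞) [exponent × ln(base)]
  Evaluate using L'Hôpital or standard limits, then exponentiate.
  L = 1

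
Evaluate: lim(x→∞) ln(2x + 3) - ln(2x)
This is an ∞-∞ indeterminate form.

Combine fractions or rationalize to convert ∞-∞ to 0/0 form:
  lim(x→∞) ln(2x + 3) - ln(2x) = 0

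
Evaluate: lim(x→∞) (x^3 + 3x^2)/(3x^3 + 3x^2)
This is an ∞/∞ indeterminate form.

Apply L'Hôpital's rule: differentiate numerator and denominator separately.
  f(x) = x^3 + 3·x^2   ⇒   f'(x) = 3·x^2 + 6·x
  g(x) = 3·x^3 + 3·x^2   ⇒   g'(x) = 9·x^2 + 6·x
  lim(x→∞) f'(x)/g'(x) = lim(x→∞) (3·x^2 + 6·x)/(9·x^2 + 6·x)
  = 1/3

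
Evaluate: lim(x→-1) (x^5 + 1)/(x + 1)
This is a standard limit.

Factor or rationalize the expression:
  lim(x→-1) (x^5 + 1)/(x + 1) = 5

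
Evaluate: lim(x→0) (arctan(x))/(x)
This is a 0/0 indeterminate form.

Apply L'Hôpital's rule: differentiate numerator and denominator separately.
  f(x) = atan(x)   ⇒   f'(x) = 1/(x^2 + 1)
  g(x) = x   ⇒   g'(x) = 1
  lim(x→0) f'(x)/g'(x) = lim(x→0) (1/(x^2 + 1))/(1)
  = 1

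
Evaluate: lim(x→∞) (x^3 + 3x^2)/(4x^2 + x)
This is an ∞/∞ indeterminate form.

Apply L'Hôpital's rule: differentiate numerator and denominator separately.
  f(x) = x^3 + 3·x^2   ⇒   f'(x) = 3·x^2 + 6·x
  g(x) = 4·x^2 + x   ⇒   g'(x) = 8·x + 1
  lim(x→∞) f'(x)/g'(x) = lim(x→∞) (3·x^2 + 6·x)/(8·x + 1)
  = ∞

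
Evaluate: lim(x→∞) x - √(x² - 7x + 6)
This is an ∞-∞ indeterminate form.

Combine fractions or rationalize to convert ∞-∞ to 0/0 form:
  lim(x→∞) x - √(x² - 7x + 6) = 7/2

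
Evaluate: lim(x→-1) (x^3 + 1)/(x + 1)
This is a standard limit.

Factor or rationalize the expression:
  lim(x→-1) (x^3 + 1)/(x + 1) = 3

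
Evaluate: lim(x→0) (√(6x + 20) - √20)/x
This is a standard limit.

Factor or rationalize the expression:
  lim(x→0) (√(6x + 20) - √20)/x = 3·sqrt(5)/10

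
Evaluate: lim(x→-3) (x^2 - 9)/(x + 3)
This is a standard limit.

Factor or rationalize the expression:
  lim(x→-3) (x^2 - 9)/(x + 3) = -6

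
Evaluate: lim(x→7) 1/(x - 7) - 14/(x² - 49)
This is an ∞-∞ indeterminate form.

Combine fractions or rationalize to convert ∞-∞ to 0/0 form:
  lim(x→7) 1/(x - 7) - 14/(x² - 49) = 1/14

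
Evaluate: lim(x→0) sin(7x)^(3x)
This is an exponential indeterminate form.

For exponential indeterminate forms, take the natural log:
  Let L = lim(x→0) sin(7x)^(3x)
  Then ln(L) = lim(x→0) [exponent × ln(base)]
  Evaluate using L'Hôpital or standard limits, then exponentiate.
  L = 1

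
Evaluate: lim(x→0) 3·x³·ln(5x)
This is a 0·∞ indeterminate form.

Rewrite 0·∞ as a quotient (0/0 or ∞/∞ form), then apply L'Hôpital's rule:
  lim(x→0) 3·x³·ln(5x) = 0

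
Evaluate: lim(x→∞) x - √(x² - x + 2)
This is an ∞-∞ indeterminate form.

Combine fractions or rationalize to convert ∞-∞ to 0/0 form:
  lim(x→∞) x - √(x² - x + 2) = 1/2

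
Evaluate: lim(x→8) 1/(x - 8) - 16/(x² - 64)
This is an ∞-∞ indeterminate form.

Combine fractions or rationalize to convert ∞-∞ to 0/0 form:
  lim(x→8) 1/(x - 8) - 16/(x² - 64) = 1/16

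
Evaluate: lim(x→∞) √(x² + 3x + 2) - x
This is an ∞-∞ indeterminate form.

Combine fractions or rationalize to convert ∞-∞ to 0/0 form:
  lim(x→∞) √(x² + 3x + 2) - x = 3/2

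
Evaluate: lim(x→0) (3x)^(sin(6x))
This is an exponential indeterminate form.

For exponential indeterminate forms, take the natural log:
  Let L = lim(x→0) (3x)^(sin(6x))
  Then ln(L) = lim(x→0) [exponent × ln(base)]
  Evaluate using L'Hôpital or standard limits, then exponentiate.
  L = 1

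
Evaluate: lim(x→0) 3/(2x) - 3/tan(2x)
This is an ∞-∞ indeterminate form.

Combine fractions or rationalize to convert ∞-∞ to 0/0 form:
  lim(x→0) 3/(2x) - 3/tan(2x) = 0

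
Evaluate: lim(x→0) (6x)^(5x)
This is an exponential indeterminate form.

For exponential indeterminate forms, take the natural log:
  Let L = lim(x→0) (6x)^(5x)
  Then ln(L) = lim(x→0) [exponent × ln(base)]
  Evaluate using L'Hôpital or standard limits, then exponentiate.
  L = 1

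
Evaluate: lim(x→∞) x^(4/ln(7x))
This is an exponential indeterminate form.

For exponential indeterminate forms, take the natural log:
  Let L = lim(x→∞) x^(4/ln(7x))
  Then ln(L) = lim(x→∞) [exponent × ln(base)]
  Evaluate using L'Hôpital or standard limits, then exponentiate.
  L = e^(4)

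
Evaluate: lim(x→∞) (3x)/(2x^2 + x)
This is an ∞/∞ indeterminate form.

Apply L'Hôpital's rule: differentiate numerator and denominator separately.
  f(x) = 3·x   ⇒   f'(x) = 3
  g(x) = 2·x^2 + x   ⇒   g'(x) = 4·x + 1
  lim(x→∞) f'(x)/g'(x) = lim(x→∞) (3)/(4·x + 1)
  = 0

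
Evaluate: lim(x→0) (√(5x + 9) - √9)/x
This is a standard limit.

Factor or rationalize the expression:
  lim(x→0) (√(5x + 9) - √9)/x = 5/6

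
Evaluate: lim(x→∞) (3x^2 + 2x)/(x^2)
This is an ∞/∞ indeterminate form.

Apply L'Hôpital's rule: differentiate numerator and denominator separately.
  f(x) = 3·x^2 + 2·x   ⇒   f'(x) = 6·x + 2
  g(x) = x^2   ⇒   g'(x) = 2·x
  lim(x→∞) f'(x)/g'(x) = lim(x→∞) (6·x + 2)/(2·x)
  = 3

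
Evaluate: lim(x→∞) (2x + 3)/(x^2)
This is an ∞/∞ indeterminate form.

Apply L'Hôpital's rule: differentiate numerator and denominator separately.
  f(x) = 2·x + 3   ⇒   f'(x) = 2
  g(x) = x^2   ⇒   g'(x) = 2·x
  lim(x→∞) f'(x)/g'(x) = lim(x→∞) (2)/(2·x)
  = 0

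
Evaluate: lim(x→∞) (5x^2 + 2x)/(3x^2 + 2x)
This is an ∞/∞ indeterminate form.

Apply L'Hôpital's rule: differentiate numerator and denominator separately.
  f(x) = 5·x^2 + 2·x   ⇒   f'(x) = 10·x + 2
  g(x) = 3·x^2 + 2·x   ⇒   g'(x) = 6·x + 2
  lim(x→∞) f'(x)/g'(x) = lim(x→∞) (10·x + 2)/(6·x + 2)
  = 5/3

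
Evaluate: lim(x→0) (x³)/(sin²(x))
This is a 0/0 indeterminate form.

Apply L'Hôpital's rule: differentiate numerator and denominator separately.
  f(x) = x^3   ⇒   f'(x) = 3·x^2
  g(x) = sin(x)^2   ⇒   g'(x) = 2·sin(x)·cos(x)
  lim(x→0) f'(x)/g'(x) = lim(x→0) (3·x^2)/(2·sin(x)·cos(x))
  = 0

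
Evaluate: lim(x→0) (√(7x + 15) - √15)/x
This is a standard limit.

Factor or rationalize the expression:
  lim(x→0) (√(7x + 15) - √15)/x = 7·sqrt(15)/30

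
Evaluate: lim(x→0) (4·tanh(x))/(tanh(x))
This is a 0/0 indeterminate form.

Apply L'Hôpital's rule: differentiate numerator and denominator separately.
  f(x) = 4·tanh(x)   ⇒   f'(x) = 4 - 4·tanh(x)^2
  g(x) = tanh(x)   ⇒   g'(x) = 1 - tanh(x)^2
  lim(x→0) f'(x)/g'(x) = lim(x→0) (4 - 4·tanh(x)^2)/(1 - tanh(x)^2)
  = 4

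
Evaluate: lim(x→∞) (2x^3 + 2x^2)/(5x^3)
This is an ∞/∞ indeterminate form.

Apply L'Hôpital's rule: differentiate numerator and denominator separately.
  f(x) = 2·x^3 + 2·x^2   ⇒   f'(x) = 6·x^2 + 4·x
  g(x) = 5·x^3   ⇒   g'(x) = 15·x^2
  lim(x→∞) f'(x)/g'(x) = lim(x→∞) (6·x^2 + 4·x)/(15·x^2)
  = 2/5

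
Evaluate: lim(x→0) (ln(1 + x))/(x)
This is a 0/0 indeterminate form.

Apply L'Hôpital's rule: differentiate numerator and denominator separately.
  f(x) = ln(x + 1)   ⇒   f'(x) = 1/(x + 1)
  g(x) = x   ⇒   g'(x) = 1
  lim(x→0) f'(x)/g'(x) = lim(x→0) (1/(x + 1))/(1)
  = 1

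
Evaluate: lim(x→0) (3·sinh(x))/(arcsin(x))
This is a 0/0 indeterminate form.

Apply L'Hôpital's rule: differentiate numerator and denominator separately.
  f(x) = 3·sinh(x)   ⇒   f'(x) = 3·cosh(x)
  g(x) = asin(x)   ⇒   g'(x) = 1/sqrt(1 - x^2)
  lim(x→0) f'(x)/g'(x) = lim(x→0) (3·cosh(x))/(1/sqrt(1 - x^2))
  = 3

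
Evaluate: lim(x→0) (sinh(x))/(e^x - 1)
This is a 0/0 indeterminate form.

Apply L'Hôpital's rule: differentiate numerator and denominator separately.
  f(x) = sinh(x)   ⇒   f'(x) = cosh(x)
  g(x) = e^(x) - 1   ⇒   g'(x) = e^(x)
  lim(x→0) f'(x)/g'(x) = lim(x→0) (cosh(x))/(e^(x))
  = 1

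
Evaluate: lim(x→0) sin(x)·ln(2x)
This is a 0·∞ indeterminate form.

Rewrite 0·∞ as a quotient (0/0 or ∞/∞ form), then apply L'Hôpital's rule:
  lim(x→0) sin(x)·ln(2x) = 0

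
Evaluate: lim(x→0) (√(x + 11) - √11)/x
This is a standard limit.

Factor or rationalize the expression:
  lim(x→0) (√(x + 11) - √11)/x = sqrt(11)/22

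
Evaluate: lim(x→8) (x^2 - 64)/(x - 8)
This is a standard limit.

Factor or rationalize the expression:
  lim(x→8) (x^2 - 64)/(x - 8) = 16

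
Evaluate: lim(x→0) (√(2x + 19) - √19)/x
This is a standard limit.

Factor or rationalize the expression:
  lim(x→0) (√(2x + 19) - √19)/x = sqrt(19)/19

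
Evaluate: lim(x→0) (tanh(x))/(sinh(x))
This is a 0/0 indeterminate form.

Apply L'Hôpital's rule: differentiate numerator and denominator separately.
  f(x) = tanh(x)   ⇒   f'(x) = 1 - tanh(x)^2
  g(x) = sinh(x)   ⇒   g'(x) = cosh(x)
  lim(x→0) f'(x)/g'(x) = lim(x→0) (1 - tanh(x)^2)/(cosh(x))
  = 1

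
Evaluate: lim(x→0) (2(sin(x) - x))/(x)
This is a 0/0 indeterminate form.

Apply L'Hôpital's rule: differentiate numerator and denominator separately.
  f(x) = -2·x + 2·sin(x)   ⇒   f'(x) = 2·cos(x) - 2
  g(x) = x   ⇒   g'(x) = 1
  lim(x→0) f'(x)/g'(x) = lim(x→0) (2·cos(x) - 2)/(1)
  = 0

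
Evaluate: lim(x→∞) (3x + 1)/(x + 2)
This is an ∞/∞ indeterminate form.

Apply L'Hôpital's rule: differentiate numerator and denominator separately.
  f(x) = 3·x + 1   ⇒   f'(x) = 3
  g(x) = x + 2   ⇒   g'(x) = 1
  lim(x→∞) f'(x)/g'(x) = lim(x→∞) (3)/(1)
  = 3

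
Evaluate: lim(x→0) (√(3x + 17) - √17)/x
This is a standard limit.

Factor or rationalize the expression:
  lim(x→0) (√(3x + 17) - √17)/x = 3·sqrt(17)/34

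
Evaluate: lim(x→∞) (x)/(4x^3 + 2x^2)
This is an ∞/∞ indeterminate form.

Apply L'Hôpital's rule: differentiate numerator and denominator separately.
  f(x) = x   ⇒   f'(x) = 1
  g(x) = 4·x^3 + 2·x^2   ⇒   g'(x) = 12·x^2 + 4·x
  lim(x→∞) f'(x)/g'(x) = lim(x→∞) (1)/(12·x^2 + 4·x)
  = 0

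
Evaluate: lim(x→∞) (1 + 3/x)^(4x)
This is an exponential indeterminate form.

For exponential indeterminate forms, take the natural log:
  Let L = lim(x→∞) (1 + 3/x)^(4x)
  Then ln(L) = lim(x→∞) [exponent × ln(base)]
  Evaluate using L'Hôpital or standard limits, then exponentiate.
  L = e^(12)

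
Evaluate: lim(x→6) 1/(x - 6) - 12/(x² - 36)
This is an ∞-∞ indeterminate form.

Combine fractions or rationalize to convert ∞-∞ to 0/0 form:
  lim(x→6) 1/(x - 6) - 12/(x² - 36) = 1/12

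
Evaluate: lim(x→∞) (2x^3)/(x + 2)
This is an ∞/∞ indeterminate form.

Apply L'Hôpital's rule: differentiate numerator and denominator separately.
  f(x) = 2·x^3   ⇒   f'(x) = 6·x^2
  g(x) = x + 2   ⇒   g'(x) = 1
  lim(x→∞) f'(x)/g'(x) = lim(x→∞) (6·x^2)/(1)
  = ∞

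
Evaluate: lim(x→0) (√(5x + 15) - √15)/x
This is a standard limit.

Factor or rationalize the expression:
  lim(x→0) (√(5x + 15) - √15)/x = sqrt(15)/6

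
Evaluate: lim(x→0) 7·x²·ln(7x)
This is a 0·∞ indeterminate form.

Rewrite 0·∞ as a quotient (0/0 or ∞/∞ form), then apply L'Hôpital's rule:
  lim(x→0) 7·x²·ln(7x) = 0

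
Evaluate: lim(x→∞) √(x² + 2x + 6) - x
This is an ∞-∞ indeterminate form.

Combine fractions or rationalize to convert ∞-∞ to 0/0 form:
  lim(x→∞) √(x² + 2x + 6) - x = 1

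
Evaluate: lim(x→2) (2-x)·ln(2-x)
This is a 0·∞ indeterminate form.

Rewrite 0·∞ as a quotient (0/0 or ∞/∞ form), then apply L'Hôpital's rule:
  lim(x→2) (2-x)·ln(2-x) = 0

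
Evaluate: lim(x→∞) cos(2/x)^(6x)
This is an exponential indeterminate form.

For exponential indeterminate forms, take the natural log:
  Let L = lim(x→∞) cos(2/x)^(6x)
  Then ln(L) = lim(x→∞) [exponent × ln(base)]
  Evaluate using L'Hôpital or standard limits, then exponentiate.
  L = 1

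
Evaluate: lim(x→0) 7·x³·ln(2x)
This is a 0·∞ indeterminate form.

Rewrite 0·∞ as a quotient (0/0 or ∞/∞ form), then apply L'Hôpital's rule:
  lim(x→0) 7·x³·ln(2x) = 0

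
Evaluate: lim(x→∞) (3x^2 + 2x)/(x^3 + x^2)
This is an ∞/∞ indeterminate form.

Apply L'Hôpital's rule: differentiate numerator and denominator separately.
  f(x) = 3·x^2 + 2·x   ⇒   f'(x) = 6·x + 2
  g(x) = x^3 + x^2   ⇒   g'(x) = 3·x^2 + 2·x
  lim(x→∞) f'(x)/g'(x) = lim(x→∞) (6·x + 2)/(3·x^2 + 2·x)
  = 0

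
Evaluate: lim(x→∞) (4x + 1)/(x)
This is an ∞/∞ indeterminate form.

Apply L'Hôpital's rule: differentiate numerator and denominator separately.
  f(x) = 4·x + 1   ⇒   f'(x) = 4
  g(x) = x   ⇒   g'(x) = 1
  lim(x→∞) f'(x)/g'(x) = lim(x→∞) (4)/(1)
  = 4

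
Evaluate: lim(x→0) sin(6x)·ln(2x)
This is a 0·∞ indeterminate form.

Rewrite 0·∞ as a quotient (0/0 or ∞/∞ form), then apply L'Hôpital's rule:
  lim(x→0) sin(6x)·ln(2x) = 0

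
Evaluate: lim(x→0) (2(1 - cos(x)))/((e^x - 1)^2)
This is a 0/0 indeterminate form.

Apply L'Hôpital's rule: differentiate numerator and denominator separately.
  f(x) = 2 - 2·cos(x)   ⇒   f'(x) = 2·sin(x)
  g(x) = (e^(x) - 1)^2   ⇒   g'(x) = 2·(e^(x) - 1)·e^(x)
  lim(x→0) f'(x)/g'(x) = lim(x→0) (2·sin(x))/(2·(e^(x) - 1)·e^(x))
  = 1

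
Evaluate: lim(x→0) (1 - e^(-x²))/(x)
This is a 0/0 indeterminate form.

Apply L'Hôpital's rule: differentiate numerator and denominator separately.
  f(x) = 1 - e^(-x^2)   ⇒   f'(x) = 2·x·e^(-x^2)
  g(x) = x   ⇒   g'(x) = 1
  lim(x→0) f'(x)/g'(x) = lim(x→0) (2·x·e^(-x^2))/(1)
  = 0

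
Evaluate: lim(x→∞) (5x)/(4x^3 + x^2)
This is an ∞/∞ indeterminate form.

Apply L'Hôpital's rule: differentiate numerator and denominator separately.
  f(x) = 5·x   ⇒   f'(x) = 5
  g(x) = 4·x^3 + x^2   ⇒   g'(x) = 12·x^2 + 2·x
  lim(x→∞) f'(x)/g'(x) = lim(x→∞) (5)/(12·x^2 + 2·x)
  = 0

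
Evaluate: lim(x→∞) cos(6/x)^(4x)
This is an exponential indeterminate form.

For exponential indeterminate forms, take the natural log:
  Let L = lim(x→∞) cos(6/x)^(4x)
  Then ln(L) = lim(x→∞) [exponent × ln(base)]
  Evaluate using L'Hôpital or standard limits, then exponentiate.
  L = 1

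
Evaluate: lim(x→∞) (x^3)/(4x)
This is an ∞/∞ indeterminate form.

Apply L'Hôpital's rule: differentiate numerator and denominator separately.
  f(x) = x^3   ⇒   f'(x) = 3·x^2
  g(x) = 4·x   ⇒   g'(x) = 4
  lim(x→∞) f'(x)/g'(x) = lim(x→∞) (3·x^2)/(4)
  = ∞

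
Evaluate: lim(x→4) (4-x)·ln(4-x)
This is a 0·∞ indeterminate form.

Rewrite 0·∞ as a quotient (0/0 or ∞/∞ form), then apply L'Hôpital's rule:
  lim(x→4) (4-x)·ln(4-x) = 0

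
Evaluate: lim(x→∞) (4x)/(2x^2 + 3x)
This is an ∞/∞ indeterminate form.

Apply L'Hôpital's rule: differentiate numerator and denominator separately.
  f(x) = 4·x   ⇒   f'(x) = 4
  g(x) = 2·x^2 + 3·x   ⇒   g'(x) = 4·x + 3
  lim(x→∞) f'(x)/g'(x) = lim(x→∞) (4)/(4·x + 3)
  = 0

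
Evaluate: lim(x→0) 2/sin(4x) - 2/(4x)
This is an ∞-∞ indeterminate form.

Combine fractions or rationalize to convert ∞-∞ to 0/0 form:
  lim(x→0) 2/sin(4x) - 2/(4x) = 0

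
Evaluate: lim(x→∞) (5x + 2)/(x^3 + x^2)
This is an ∞/∞ indeterminate form.

Apply L'Hôpital's rule: differentiate numerator and denominator separately.
  f(x) = 5·x + 2   ⇒   f'(x) = 5
  g(x) = x^3 + x^2   ⇒   g'(x) = 3·x^2 + 2·x
  lim(x→∞) f'(x)/g'(x) = lim(x→∞) (5)/(3·x^2 + 2·x)
  = 0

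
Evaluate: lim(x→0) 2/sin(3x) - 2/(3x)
This is an ∞-∞ indeterminate form.

Combine fractions or rationalize to convert ∞-∞ to 0/0 form:
  lim(x→0) 2/sin(3x) - 2/(3x) = 0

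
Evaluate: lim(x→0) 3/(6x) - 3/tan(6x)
This is an ∞-∞ indeterminate form.

Combine fractions or rationalize to convert ∞-∞ to 0/0 form:
  lim(x→0) 3/(6x) - 3/tan(6x) = 0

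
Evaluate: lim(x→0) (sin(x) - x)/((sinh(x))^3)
This is a 0/0 indeterminate form.

Apply L'Hôpital's rule: differentiate numerator and denominator separately.
  f(x) = -x + sin(x)   ⇒   f'(x) = cos(x) - 1
  g(x) = sinh(x)^3   ⇒   g'(x) = 3·sinh(x)^2·cosh(x)
  lim(x→0) f'(x)/g'(x) = lim(x→0) (cos(x) - 1)/(3·sinh(x)^2·cosh(x))
  = -1/6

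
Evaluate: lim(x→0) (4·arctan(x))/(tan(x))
This is a 0/0 indeterminate form.

Apply L'Hôpital's rule: differentiate numerator and denominator separately.
  f(x) = 4·atan(x)   ⇒   f'(x) = 4/(x^2 + 1)
  g(x) = tan(x)   ⇒   g'(x) = tan(x)^2 + 1
  lim(x→0) f'(x)/g'(x) = lim(x→0) (4/(x^2 + 1))/(tan(x)^2 + 1)
  = 4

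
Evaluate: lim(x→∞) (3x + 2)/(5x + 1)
This is an ∞/∞ indeterminate form.

Apply L'Hôpital's rule: differentiate numerator and denominator separately.
  f(x) = 3·x + 2   ⇒   f'(x) = 3
  g(x) = 5·x + 1   ⇒   g'(x) = 5
  lim(x→∞) f'(x)/g'(x) = lim(x→∞) (3)/(5)
  = 3/5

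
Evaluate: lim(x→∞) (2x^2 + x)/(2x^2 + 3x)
This is an ∞/∞ indeterminate form.

Apply L'Hôpital's rule: differentiate numerator and denominator separately.
  f(x) = 2·x^2 + x   ⇒   f'(x) = 4·x + 1
  g(x) = 2·x^2 + 3·x   ⇒   g'(x) = 4·x + 3
  lim(x→∞) f'(x)/g'(x) = lim(x→∞) (4·x + 1)/(4·x + 3)
  = 1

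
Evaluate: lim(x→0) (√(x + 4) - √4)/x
This is a standard limit.

Factor or rationalize the expression:
  lim(x→0) (√(x + 4) - √4)/x = 1/4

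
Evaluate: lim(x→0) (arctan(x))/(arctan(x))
This is a 0/0 indeterminate form.

Apply L'Hôpital's rule: differentiate numerator and denominator separately.
  f(x) = atan(x)   ⇒   f'(x) = 1/(x^2 + 1)
  g(x) = atan(x)   ⇒   g'(x) = 1/(x^2 + 1)
  lim(x→0) f'(x)/g'(x) = lim(x→0) (1/(x^2 + 1))/(1/(x^2 + 1))
  = 1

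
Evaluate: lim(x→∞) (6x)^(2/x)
This is an exponential indeterminate form.

For exponential indeterminate forms, take the natural log:
  Let L = lim(x→∞) (6x)^(2/x)
  Then ln(L) = lim(x→∞) [exponent × ln(base)]
  Evaluate using L'Hôpital or standard limits, then exponentiate.
  L = 1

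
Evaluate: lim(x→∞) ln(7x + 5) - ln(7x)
This is an ∞-∞ indeterminate form.

Combine fractions or rationalize to convert ∞-∞ to 0/0 form:
  lim(x→∞) ln(7x + 5) - ln(7x) = 0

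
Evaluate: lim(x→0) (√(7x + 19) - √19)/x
This is a standard limit.

Factor or rationalize the expression:
  lim(x→0) (√(7x + 19) - √19)/x = 7·sqrt(19)/38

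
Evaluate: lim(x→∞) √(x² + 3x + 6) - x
This is an ∞-∞ indeterminate form.

Combine fractions or rationalize to convert ∞-∞ to 0/0 form:
  lim(x→∞) √(x² + 3x + 6) - x = 3/2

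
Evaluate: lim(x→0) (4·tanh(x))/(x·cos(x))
This is a 0/0 indeterminate form.

Apply L'Hôpital's rule: differentiate numerator and denominator separately.
  f(x) = 4·tanh(x)   ⇒   f'(x) = 4 - 4·tanh(x)^2
  g(x) = x·cos(x)   ⇒   g'(x) = -x·sin(x) + cos(x)
  lim(x→0) f'(x)/g'(x) = lim(x→0) (4 - 4·tanh(x)^2)/(-x·sin(x) + cos(x))
  = 4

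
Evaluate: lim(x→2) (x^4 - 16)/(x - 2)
This is a standard limit.

Factor or rationalize the expression:
  lim(x→2) (x^4 - 16)/(x - 2) = 32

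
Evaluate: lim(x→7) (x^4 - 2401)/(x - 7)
This is a standard limit.

Factor or rationalize the expression:
  lim(x→7) (x^4 - 2401)/(x - 7) = 1372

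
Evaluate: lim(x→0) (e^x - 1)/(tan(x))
This is a 0/0 indeterminate form.

Apply L'Hôpital's rule: differentiate numerator and denominator separately.
  f(x) = e^(x) - 1   ⇒   f'(x) = e^(x)
  g(x) = tan(x)   ⇒   g'(x) = tan(x)^2 + 1
  lim(x→0) f'(x)/g'(x) = lim(x→0) (e^(x))/(tan(x)^2 + 1)
  = 1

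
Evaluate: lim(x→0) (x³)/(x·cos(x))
This is a 0/0 indeterminate form.

Apply L'Hôpital's rule: differentiate numerator and denominator separately.
  f(x) = x^3   ⇒   f'(x) = 3·x^2
  g(x) = x·cos(x)   ⇒   g'(x) = -x·sin(x) + cos(x)
  lim(x→0) f'(x)/g'(x) = lim(x→0) (3·x^2)/(-x·sin(x) + cos(x))
  = 0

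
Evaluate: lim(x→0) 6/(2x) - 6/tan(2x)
This is an ∞-∞ indeterminate form.

Combine fractions or rationalize to convert ∞-∞ to 0/0 form:
  lim(x→0) 6/(2x) - 6/tan(2x) = 0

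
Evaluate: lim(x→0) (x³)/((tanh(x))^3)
This is a 0/0 indeterminate form.

Apply L'Hôpital's rule: differentiate numerator and denominator separately.
  f(x) = x^3   ⇒   f'(x) = 3·x^2
  g(x) = tanh(x)^3   ⇒   g'(x) = (3 - 3·tanh(x)^2)·tanh(x)^2
  lim(x→0) f'(x)/g'(x) = lim(x→0) (3·x^2)/((3 - 3·tanh(x)^2)·tanh(x)^2)
  = 1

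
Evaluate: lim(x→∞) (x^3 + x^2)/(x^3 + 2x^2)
This is an ∞/∞ indeterminate form.

Apply L'Hôpital's rule: differentiate numerator and denominator separately.
  f(x) = x^3 + x^2   ⇒   f'(x) = 3·x^2 + 2·x
  g(x) = x^3 + 2·x^2   ⇒   g'(x) = 3·x^2 + 4·x
  lim(x→∞) f'(x)/g'(x) = lim(x→∞) (3·x^2 + 2·x)/(3·x^2 + 4·x)
  = 1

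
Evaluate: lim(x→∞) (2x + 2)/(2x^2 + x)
This is an ∞/∞ indeterminate form.

Apply L'Hôpital's rule: differentiate numerator and denominator separately.
  f(x) = 2·x + 2   ⇒   f'(x) = 2
  g(x) = 2·x^2 + x   ⇒   g'(x) = 4·x + 1
  lim(x→∞) f'(x)/g'(x) = lim(x→∞) (2)/(4·x + 1)
  = 0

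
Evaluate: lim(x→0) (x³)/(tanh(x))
This is a 0/0 indeterminate form.

Apply L'Hôpital's rule: differentiate numerator and denominator separately.
  f(x) = x^3   ⇒   f'(x) = 3·x^2
  g(x) = tanh(x)   ⇒   g'(x) = 1 - tanh(x)^2
  lim(x→0) f'(x)/g'(x) = lim(x→0) (3·x^2)/(1 - tanh(x)^2)
  = 0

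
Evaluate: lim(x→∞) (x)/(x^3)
This is an ∞/∞ indeterminate form.

Apply L'Hôpital's rule: differentiate numerator and denominator separately.
  f(x) = x   ⇒   f'(x) = 1
  g(x) = x^3   ⇒   g'(x) = 3·x^2
  lim(x→∞) f'(x)/g'(x) = lim(x→∞) (1)/(3·x^2)
  = 0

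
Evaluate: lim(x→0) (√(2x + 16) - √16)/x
This is a standard limit.

Factor or rationalize the expression:
  lim(x→0) (√(2x + 16) - √16)/x = 1/4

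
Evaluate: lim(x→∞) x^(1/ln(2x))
This is an exponential indeterminate form.

For exponential indeterminate forms, take the natural log:
  Let L = lim(x→∞) x^(1/ln(2x))
  Then ln(L) = lim(x→∞) [exponent × ln(base)]
  Evaluate using L'Hôpital or standard limits, then exponentiate.
  L = e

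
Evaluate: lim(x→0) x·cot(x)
This is a 0·∞ indeterminate form.

Rewrite 0·∞ as a quotient (0/0 or ∞/∞ form), then apply L'Hôpital's rule:
  lim(x→0) x·cot(x) = 1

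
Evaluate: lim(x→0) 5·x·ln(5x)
This is a 0·∞ indeterminate form.

Rewrite 0·∞ as a quotient (0/0 or ∞/∞ form), then apply L'Hôpital's rule:
  lim(x→0) 5·x·ln(5x) = 0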